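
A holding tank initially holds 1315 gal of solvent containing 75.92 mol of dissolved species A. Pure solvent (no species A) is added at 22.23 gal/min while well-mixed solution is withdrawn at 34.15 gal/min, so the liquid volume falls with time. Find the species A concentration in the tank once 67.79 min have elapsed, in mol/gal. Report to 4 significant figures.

0.009759 mol/gal

Let m(t) be the amount of species A. Volume: V(t) = V₀ + (Q_in − Q_out) t = 1315 − 11.9200 t; V(67.79) = 506.943 gal.
Species balance (pure solvent in): dm/dt = −Q_out · m/V(t).
Separate: dm/m = −Q_out dt/V(t) ⇒ ln(m/m₀) = −(Q_out/(Q_in−Q_out)) ln(V/V₀).
m = m₀ (V₀/V)^(Q_out/(Q_in−Q_out)) = 75.92 × (1315/506.943)^(-2.86493) = 4.94732 mol.
C = m/V = 4.94732/506.943 = 0.00975912 mol/gal.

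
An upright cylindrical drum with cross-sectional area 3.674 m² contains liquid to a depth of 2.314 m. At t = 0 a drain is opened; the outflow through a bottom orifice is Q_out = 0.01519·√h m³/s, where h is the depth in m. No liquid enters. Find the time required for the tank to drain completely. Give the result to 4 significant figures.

With no inflow, A dh/dt = −0.01519 √h.
Separate and integrate: 2(√h − √h₀) = −(0.01519/A) t.
Tank is empty when √h = 0: t_empty = 2A√h₀/0.01519.
t_empty = 2·3.674·√2.314/0.01519 = 7.34800·1.52118/0.01519 = 735.856 s.

735.9 s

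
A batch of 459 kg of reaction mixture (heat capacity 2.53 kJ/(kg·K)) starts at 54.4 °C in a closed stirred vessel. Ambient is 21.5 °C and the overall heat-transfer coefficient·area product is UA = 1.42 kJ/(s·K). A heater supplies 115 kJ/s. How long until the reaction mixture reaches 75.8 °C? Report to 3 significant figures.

Heat balance on the well-mixed liquid: M c_p dT/dt = −UA(T − T_amb) + Q̇.
τ = M c_p/UA = 817.80 s; T_ss = T_amb + Q̇/UA = 21.5 + 115/1.42 = 102.49 °C.
T(t) = T_ss + (T₀ − T_ss)e^(−t/τ); set T = 75.8:
t = −τ ln[(T − T_ss)/(T₀ − T_ss)] = −817.80 · ln(0.55496) = 481.56 s.

482 s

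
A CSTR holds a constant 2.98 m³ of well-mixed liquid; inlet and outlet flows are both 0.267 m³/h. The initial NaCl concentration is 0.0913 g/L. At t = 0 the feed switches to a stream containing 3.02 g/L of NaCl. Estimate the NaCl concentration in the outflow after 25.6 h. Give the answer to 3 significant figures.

Unsteady species balance (constant V, well mixed): V dC/dt = Q(C_in − C).
Rewrite as dC/dt + C/τ = C_in/τ, τ = V/Q = 11.161 h.
This is linear first-order; C(t) = C_in + (C₀ − C_in) e^(−t/τ).
C(25.6) = 3.02 + (0.0913 − 3.02)·e^(−25.6/11.161) = 3.02 + (-2.9287)·0.10089 = 2.7245 g/L.

2.72 g/L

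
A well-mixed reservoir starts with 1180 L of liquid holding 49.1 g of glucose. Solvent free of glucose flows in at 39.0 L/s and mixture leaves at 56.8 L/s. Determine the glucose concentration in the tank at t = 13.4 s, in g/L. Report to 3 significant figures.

0.0254 g/L

Let m(t) be the amount of glucose. Volume: V(t) = V₀ + (Q_in − Q_out) t = 1180 − 17.800 t; V(13.4) = 941.48 L.
Solute balance: dm/dt = 0 − Q_out C = −Q_out m/V(t).
dm/m = −Q_out dt/(V₀ − 17.800 t); integrating gives ln(m/m₀) = −(Q_out/(Q_in−Q_out)) ln(V/V₀).
m = m₀ (V₀/V)^(Q_out/(Q_in−Q_out)) = 49.1 × (1180/941.48)^(-3.1910) = 23.886 g.
C = m/V = 23.886/941.48 = 0.025370 g/L.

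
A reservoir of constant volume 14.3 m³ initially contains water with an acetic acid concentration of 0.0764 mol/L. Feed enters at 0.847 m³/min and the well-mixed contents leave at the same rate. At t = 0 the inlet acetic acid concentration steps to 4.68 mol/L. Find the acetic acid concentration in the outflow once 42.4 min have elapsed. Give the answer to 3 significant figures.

Species balance on the tank: V dC/dt = Q(C_in − C).
So dC/dt = (C_in − C)/τ with τ = V/Q = 14.3/0.847 = 16.883 min.
Integrating: C(t) = C_in + (C₀ − C_in) e^(−t/τ).
C(42.4) = 4.68 + (0.0764 − 4.68)·e^(−42.4/16.883) = 4.68 + (-4.6036)·0.081156 = 4.3064 mol/L.

4.31 mol/L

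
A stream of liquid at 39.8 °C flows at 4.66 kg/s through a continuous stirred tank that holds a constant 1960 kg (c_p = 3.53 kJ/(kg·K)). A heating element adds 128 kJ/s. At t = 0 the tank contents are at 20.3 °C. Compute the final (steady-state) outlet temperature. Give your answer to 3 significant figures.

M c_p dT/dt = ṁ c_p (T_in − T) + Q̇.
At steady state dT/dt = 0 ⇒ T_ss = T_in + Q̇/(ṁ c_p) = 39.8 + 128/(4.66·3.53) = 47.581 °C.

47.6 °C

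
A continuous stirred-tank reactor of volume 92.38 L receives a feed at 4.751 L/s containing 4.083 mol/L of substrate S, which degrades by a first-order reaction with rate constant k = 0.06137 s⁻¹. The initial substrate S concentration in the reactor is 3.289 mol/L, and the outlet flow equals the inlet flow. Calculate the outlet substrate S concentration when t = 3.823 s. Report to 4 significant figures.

2.789 mol/L

Species balance: V dC/dt = Q C_in − Q C − k V C.
dC/dt = (Q/V) C_in − (Q/V + k) C; effective rate a = Q/V + k = 0.0514289 + 0.06137 = 0.112799 s⁻¹.
C_ss = Q C_in/(Q + kV) = 1.86158 mol/L; C(t) = C_ss + (C₀ − C_ss) e^(−a t).
C(3.823) = 1.86158 + (1.42742)·e^(−0.112799·3.823) = 1.86158 + (1.42742)·0.649709 = 2.78899 mol/L.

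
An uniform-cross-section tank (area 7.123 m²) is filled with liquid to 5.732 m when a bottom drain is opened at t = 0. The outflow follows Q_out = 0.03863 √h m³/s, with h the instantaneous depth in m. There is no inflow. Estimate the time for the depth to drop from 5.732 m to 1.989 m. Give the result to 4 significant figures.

A dh/dt = −Q_out = −0.03863 √h.
∫ h^(−1/2) dh = −(0.03863/A) ∫ dt, giving 2√h = 2√h₀ − (0.03863/A) t.
t = 2A(√h₀ − √h)/0.03863 = 2·7.123·(√5.732 − √1.989)/0.03863
  = 14.2460 × (2.39416 − 1.41032) / 0.03863 = 362.821 s.

362.8 s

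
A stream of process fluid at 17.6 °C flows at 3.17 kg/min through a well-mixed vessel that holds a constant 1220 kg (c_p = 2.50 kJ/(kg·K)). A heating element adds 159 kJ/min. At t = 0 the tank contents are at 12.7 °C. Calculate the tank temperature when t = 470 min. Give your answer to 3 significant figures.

M c_p dT/dt = ṁ c_p (T_in − T) + Q̇.
Rearrange: dT/dt = (T_ss − T)/τ with τ = M/ṁ = 384.86 min and T_ss = T_in + Q̇/(ṁ c_p) = 37.663 °C.
Integrating: T(t) = T_ss + (T₀ − T_ss) e^(−t/τ).
T(470) = 37.663 + (-24.963)·e^(−470/384.86) = 37.663 + (-24.963)·0.29487 = 30.302 °C.

30.3 °C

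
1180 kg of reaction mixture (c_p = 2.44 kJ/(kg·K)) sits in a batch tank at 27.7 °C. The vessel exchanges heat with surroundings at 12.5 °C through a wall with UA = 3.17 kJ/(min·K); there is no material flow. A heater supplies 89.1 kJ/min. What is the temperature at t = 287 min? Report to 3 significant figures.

31.2 °C

Lumped-capacitance energy balance: M c_p dT/dt = UA(T_amb − T) + Q̇.
dT/dt = (T_ss − T)/τ with T_ss = T_amb + Q̇/UA = 12.5 + 89.1/3.17 = 40.607 °C, τ = M c_p/UA = 1180·2.44/3.17 = 908.26 min.
Integrating: T(t) = T_ss + (T₀ − T_ss) e^(−t/τ).
T(287) = 40.607 + (-12.907)·0.72907 = 31.197 °C.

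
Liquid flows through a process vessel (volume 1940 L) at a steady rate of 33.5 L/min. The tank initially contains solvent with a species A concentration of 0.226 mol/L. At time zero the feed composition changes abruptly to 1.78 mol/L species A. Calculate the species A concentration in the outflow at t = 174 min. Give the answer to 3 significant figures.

1.70 mol/L

Unsteady species balance (constant V, well mixed): V dC/dt = Q(C_in − C).
Rewrite as dC/dt + C/τ = C_in/τ, τ = V/Q = 57.910 min.
This is linear first-order; C(t) = C_in + (C₀ − C_in) e^(−t/τ).
C(174) = 1.78 + (0.226 − 1.78)·e^(−174/57.910) = 1.78 + (-1.5540)·0.049557 = 1.7030 mol/L.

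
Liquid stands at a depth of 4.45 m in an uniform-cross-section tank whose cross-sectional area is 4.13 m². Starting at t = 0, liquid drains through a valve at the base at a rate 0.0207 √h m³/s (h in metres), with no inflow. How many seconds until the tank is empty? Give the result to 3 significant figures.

With no inflow, A dh/dt = −0.0207 √h.
∫ h^(−1/2) dh = −(0.0207/A) ∫ dt, giving 2√h = 2√h₀ − (0.0207/A) t.
Tank is empty when √h = 0: t_empty = 2A√h₀/0.0207.
t_empty = 2·4.13·√4.45/0.0207 = 8.2600·2.1095/0.0207 = 841.76 s.

842 s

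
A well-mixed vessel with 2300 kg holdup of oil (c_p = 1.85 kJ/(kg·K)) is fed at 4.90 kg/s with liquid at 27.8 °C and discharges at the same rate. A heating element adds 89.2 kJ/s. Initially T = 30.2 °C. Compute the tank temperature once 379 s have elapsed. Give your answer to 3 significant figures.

M c_p dT/dt = ṁ c_p (T_in − T) + Q̇.
Rearrange: dT/dt = (T_ss − T)/τ with τ = M/ṁ = 469.39 s and T_ss = T_in + Q̇/(ṁ c_p) = 37.640 °C.
T approaches T_ss exponentially: T(t) = T_ss + (T₀ − T_ss) e^(−t/τ).
T(379) = 37.640 + (-7.4400)·e^(−379/469.39) = 37.640 + (-7.4400)·0.44600 = 34.322 °C.

34.3 °C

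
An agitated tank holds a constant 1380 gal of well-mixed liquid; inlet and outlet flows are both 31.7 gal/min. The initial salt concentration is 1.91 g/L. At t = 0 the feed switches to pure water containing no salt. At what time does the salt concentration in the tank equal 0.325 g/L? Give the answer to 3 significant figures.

77.1 min

Species balance: V dC/dt = Q(C_in − C) ⇒ τ = V/Q = 43.533 min.
C(t) = C_in + (C₀ − C_in) e^(−t/τ). Set C = 0.325 and solve for t:
e^(−t/τ) = (C − C_in)/(C₀ − C_in) = (0.325 − 0)/(1.91 − 0) = 0.17016
t = −τ ln(…) = 43.533 × 1.7710 = 77.099 min.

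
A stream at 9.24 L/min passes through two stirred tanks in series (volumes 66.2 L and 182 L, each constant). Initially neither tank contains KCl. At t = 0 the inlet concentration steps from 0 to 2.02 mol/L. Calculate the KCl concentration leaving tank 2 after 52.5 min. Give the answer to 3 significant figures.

1.80 mol/L

Time constants: τᵢ = Vᵢ/Q for each well-mixed tank.
τ₁ = 66.2/9.24 = 7.1645 min; τ₂ = 182/9.24 = 19.697 min.
Solving the cascade with C₁(0)=C₂(0)=0 gives C₂(t) = C_in[1 − (τ₁ e^(−t/τ₁) − τ₂ e^(−t/τ₂))/(τ₁ − τ₂)].
At t = 52.5: e^(−t/τ₁) = 0.00065702, e^(−t/τ₂) = 0.069573.
C₂ = 2.02·[1 − (7.1645·0.00065702 − 19.697·0.069573)/(-12.532)] = 2.02·0.89103 = 1.7999 mol/L.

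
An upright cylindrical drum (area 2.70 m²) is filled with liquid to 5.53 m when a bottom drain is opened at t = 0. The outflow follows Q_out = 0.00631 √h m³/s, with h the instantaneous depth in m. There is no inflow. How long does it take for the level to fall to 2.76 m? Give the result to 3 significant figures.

591 s

With no inflow, A dh/dt = −0.00631 √h.
Separate and integrate: 2(√h − √h₀) = −(0.00631/A) t.
t = 2A(√h₀ − √h)/0.00631 = 2·2.70·(√5.53 − √2.76)/0.00631
  = 5.4000 × (2.3516 − 1.6613) / 0.00631 = 590.72 s.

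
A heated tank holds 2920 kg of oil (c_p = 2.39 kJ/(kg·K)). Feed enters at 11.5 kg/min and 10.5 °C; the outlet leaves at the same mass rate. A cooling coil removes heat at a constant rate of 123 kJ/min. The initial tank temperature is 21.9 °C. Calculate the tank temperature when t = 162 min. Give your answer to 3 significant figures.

M c_p dT/dt = ṁ c_p (T_in − T) − Q̇.
Rearrange: dT/dt = (T_ss − T)/τ with τ = M/ṁ = 253.91 min and T_ss = T_in − Q̇/(ṁ c_p) = 6.0248 °C.
T approaches T_ss exponentially: T(t) = T_ss + (T₀ − T_ss) e^(−t/τ).
T(162) = 6.0248 + (15.875)·e^(−162/253.91) = 6.0248 + (15.875)·0.52834 = 14.412 °C.

14.4 °C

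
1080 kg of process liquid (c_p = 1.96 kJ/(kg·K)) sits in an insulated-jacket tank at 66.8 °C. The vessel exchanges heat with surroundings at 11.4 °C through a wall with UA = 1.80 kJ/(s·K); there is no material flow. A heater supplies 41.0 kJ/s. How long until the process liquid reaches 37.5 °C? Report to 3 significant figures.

M c_p dT/dt = −UA(T − T_amb) + Q̇.
τ = M c_p/UA = 1176.0 s; T_ss = T_amb + Q̇/UA = 11.4 + 41.0/1.80 = 34.178 °C.
T(t) = T_ss + (T₀ − T_ss)e^(−t/τ); set T = 37.5:
t = −τ ln[(T − T_ss)/(T₀ − T_ss)] = −1176.0 · ln(0.10184) = 2686.4 s.

2690 s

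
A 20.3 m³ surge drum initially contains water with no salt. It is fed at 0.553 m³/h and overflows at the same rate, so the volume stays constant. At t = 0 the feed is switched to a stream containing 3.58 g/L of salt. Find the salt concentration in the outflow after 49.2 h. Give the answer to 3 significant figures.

2.64 g/L

Species balance on the tank: V dC/dt = Q(C_in − C).
Time constant τ = V/Q = 20.3/0.553 = 36.709 h.
C approaches C_in exponentially: C(t) = C_in + (C₀ − C_in) e^(−t/τ).
C(49.2) = 3.58 + (0 − 3.58)·e^(−49.2/36.709) = 3.58 + (-3.5800)·0.26177 = 2.6429 g/L.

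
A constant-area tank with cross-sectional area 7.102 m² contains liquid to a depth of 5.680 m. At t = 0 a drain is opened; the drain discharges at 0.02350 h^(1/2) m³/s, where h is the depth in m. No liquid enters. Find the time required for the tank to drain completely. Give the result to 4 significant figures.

1441 s

With no inflow, A dh/dt = −0.02350 √h.
∫ h^(−1/2) dh = −(0.02350/A) ∫ dt, giving 2√h = 2√h₀ − (0.02350/A) t.
Tank is empty when √h = 0: t_empty = 2A√h₀/0.02350.
t_empty = 2·7.102·√5.680/0.02350 = 14.2040·2.38328/0.02350 = 1440.51 s.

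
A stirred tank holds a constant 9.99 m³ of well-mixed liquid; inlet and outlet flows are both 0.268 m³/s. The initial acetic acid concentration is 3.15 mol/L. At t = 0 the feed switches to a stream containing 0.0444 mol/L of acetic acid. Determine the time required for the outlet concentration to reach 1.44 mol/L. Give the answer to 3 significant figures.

Species balance: V dC/dt = Q(C_in − C) ⇒ τ = V/Q = 37.276 s.
C(t) = C_in + (C₀ − C_in) e^(−t/τ). Set C = 1.44 and solve for t:
e^(−t/τ) = (C − C_in)/(C₀ − C_in) = (1.44 − 0.0444)/(3.15 − 0.0444) = 0.44938
t = −τ ln(…) = 37.276 × 0.79988 = 29.817 s.

29.8 s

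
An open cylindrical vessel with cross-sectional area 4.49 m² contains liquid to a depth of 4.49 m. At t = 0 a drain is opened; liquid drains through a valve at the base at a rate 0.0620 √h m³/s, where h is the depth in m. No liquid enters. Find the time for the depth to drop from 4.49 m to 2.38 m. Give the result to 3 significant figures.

With no inflow, A dh/dt = −0.0620 √h.
This is separable: 2 d(√h)/dt = −0.0620/A, so √h = √h₀ − (0.0620/(2A)) t.
t = 2A(√h₀ − √h)/0.0620 = 2·4.49·(√4.49 − √2.38)/0.0620
  = 8.9800 × (2.1190 − 1.5427) / 0.0620 = 83.461 s.

83.5 s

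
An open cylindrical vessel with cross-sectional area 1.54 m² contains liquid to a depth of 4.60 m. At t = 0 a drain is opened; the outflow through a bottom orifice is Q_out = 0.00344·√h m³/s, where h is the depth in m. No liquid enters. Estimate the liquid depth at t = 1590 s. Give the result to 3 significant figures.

A dh/dt = −Q_out = −0.00344 √h.
∫ h^(−1/2) dh = −(0.00344/A) ∫ dt, giving 2√h = 2√h₀ − (0.00344/A) t.
√h = √4.60 − 0.00344·1590/(2·1.54) = 2.1448 − 1.7758 = 0.36892.
h = 0.36892² = 0.13610 m.

0.136 m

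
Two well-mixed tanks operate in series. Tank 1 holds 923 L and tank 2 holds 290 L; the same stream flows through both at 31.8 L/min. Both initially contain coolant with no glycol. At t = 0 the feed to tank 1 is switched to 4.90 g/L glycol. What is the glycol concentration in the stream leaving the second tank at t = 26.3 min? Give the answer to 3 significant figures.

Time constants: τᵢ = Vᵢ/Q for each well-mixed tank.
τ₁ = 923/31.8 = 29.025 min; τ₂ = 290/31.8 = 9.1195 min.
Solving the cascade with C₁(0)=C₂(0)=0 gives C₂(t) = C_in[1 − (τ₁ e^(−t/τ₁) − τ₂ e^(−t/τ₂))/(τ₁ − τ₂)].
At t = 26.3: e^(−t/τ₁) = 0.40409, e^(−t/τ₂) = 0.055915.
C₂ = 4.90·[1 − (29.025·0.40409 − 9.1195·0.055915)/(19.906)] = 4.90·0.43639 = 2.1383 g/L.

2.14 g/L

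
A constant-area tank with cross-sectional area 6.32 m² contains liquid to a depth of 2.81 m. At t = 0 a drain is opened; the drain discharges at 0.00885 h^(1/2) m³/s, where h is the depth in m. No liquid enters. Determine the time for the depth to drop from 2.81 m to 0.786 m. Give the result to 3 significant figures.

1130 s

Mass balance (ρ constant): A dh/dt = −0.00885 √h.
∫ h^(−1/2) dh = −(0.00885/A) ∫ dt, giving 2√h = 2√h₀ − (0.00885/A) t.
t = 2A(√h₀ − √h)/0.00885 = 2·6.32·(√2.81 − √0.786)/0.00885
  = 12.640 × (1.6763 − 0.88657) / 0.00885 = 1127.9 s.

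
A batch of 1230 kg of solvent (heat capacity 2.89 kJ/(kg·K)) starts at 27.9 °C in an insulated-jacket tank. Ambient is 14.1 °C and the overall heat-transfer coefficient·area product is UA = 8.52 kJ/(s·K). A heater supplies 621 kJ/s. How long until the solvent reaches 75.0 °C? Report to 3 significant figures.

666 s

Unsteady energy balance on the tank contents: M c_p dT/dt = −UA(T − T_amb) + Q̇.
τ = M c_p/UA = 417.22 s; T_ss = T_amb + Q̇/UA = 14.1 + 621/8.52 = 86.987 °C.
T(t) = T_ss + (T₀ − T_ss)e^(−t/τ); set T = 75.0:
t = −τ ln[(T − T_ss)/(T₀ − T_ss)] = −417.22 · ln(0.20287) = 665.53 s.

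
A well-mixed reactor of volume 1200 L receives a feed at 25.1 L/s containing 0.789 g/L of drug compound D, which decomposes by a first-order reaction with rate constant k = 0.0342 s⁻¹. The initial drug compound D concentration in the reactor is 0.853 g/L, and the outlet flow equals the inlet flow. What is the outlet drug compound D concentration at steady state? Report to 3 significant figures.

V dC/dt = Q(C_in − C) − k V C.
Steady state (dC/dt = 0): C_ss = Q C_in/(Q + kV) = C_in/(1 + kV/Q).
C_ss = 25.1·0.789/(25.1 + 0.0342·1200) = 19.804/66.140 = 0.29942 g/L.

0.299 g/L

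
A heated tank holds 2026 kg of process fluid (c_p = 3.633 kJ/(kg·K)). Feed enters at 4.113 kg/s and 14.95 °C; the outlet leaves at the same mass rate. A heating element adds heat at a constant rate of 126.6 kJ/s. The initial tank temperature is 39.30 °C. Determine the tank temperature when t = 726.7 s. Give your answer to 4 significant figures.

M c_p dT/dt = ṁ c_p (T_in − T) + Q̇.
Rearrange: dT/dt = (T_ss − T)/τ with τ = M/ṁ = 492.584 s and T_ss = T_in + Q̇/(ṁ c_p) = 23.4225 °C.
Integrating: T(t) = T_ss + (T₀ − T_ss) e^(−t/τ).
T(726.7) = 23.4225 + (15.8775)·e^(−726.7/492.584) = 23.4225 + (15.8775)·0.228715 = 27.0539 °C.

27.05 °C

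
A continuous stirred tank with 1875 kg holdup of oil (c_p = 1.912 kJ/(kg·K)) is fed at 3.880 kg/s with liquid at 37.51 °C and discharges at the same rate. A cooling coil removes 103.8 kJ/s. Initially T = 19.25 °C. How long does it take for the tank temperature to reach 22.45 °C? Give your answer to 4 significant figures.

669.4 s

M c_p dT/dt = ṁ c_p (T_in − T) − Q̇.
τ = M/ṁ = 483.247 s; T_ss = T_in − Q̇/(ṁ c_p) = 23.5181 °C.
T(t) = T_ss + (T₀ − T_ss) e^(−t/τ). Set T = 22.45:
e^(−t/τ) = (22.45 − 23.5181)/(19.25 − 23.5181) = 0.250246
t = −483.247 · ln(0.250246) = 669.448 s.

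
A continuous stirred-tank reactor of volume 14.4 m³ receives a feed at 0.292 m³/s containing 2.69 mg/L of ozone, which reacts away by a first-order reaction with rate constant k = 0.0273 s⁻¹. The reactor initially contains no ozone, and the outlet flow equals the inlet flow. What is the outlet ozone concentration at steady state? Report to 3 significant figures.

Species balance: V dC/dt = Q C_in − Q C − k V C.
At steady state: 0 = Q C_in − (Q + kV) C_ss, so C_ss = Q C_in/(Q + kV).
C_ss = 0.292·2.69/(0.292 + 0.0273·14.4) = 0.78548/0.68512 = 1.1465 mg/L.

1.15 mg/L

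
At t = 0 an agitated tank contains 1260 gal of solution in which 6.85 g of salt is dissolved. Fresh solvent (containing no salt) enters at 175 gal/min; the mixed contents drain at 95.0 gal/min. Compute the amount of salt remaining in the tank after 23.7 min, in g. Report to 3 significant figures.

2.30 g

Let m(t) be the amount of salt. Volume: V(t) = V₀ + (Q_in − Q_out) t = 1260 + 80.000 t; V(23.7) = 3156.0 gal.
Species balance (pure solvent in): dm/dt = −Q_out · m/V(t).
Separate: dm/m = −Q_out dt/V(t) ⇒ ln(m/m₀) = −(Q_out/(Q_in−Q_out)) ln(V/V₀).
m = m₀ (V₀/V)^(Q_out/(Q_in−Q_out)) = 6.85 × (1260/3156.0)^(1.1875) = 2.3023 g.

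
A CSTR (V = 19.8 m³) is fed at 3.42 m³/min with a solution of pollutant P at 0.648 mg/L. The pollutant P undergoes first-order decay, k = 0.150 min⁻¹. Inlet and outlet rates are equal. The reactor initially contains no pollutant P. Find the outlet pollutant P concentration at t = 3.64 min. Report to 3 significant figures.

0.240 mg/L

Species balance: V dC/dt = Q C_in − Q C − k V C.
dC/dt = (Q/V) C_in − (Q/V + k) C; effective rate a = Q/V + k = 0.17273 + 0.150 = 0.32273 min⁻¹.
C_ss = Q C_in/(Q + kV) = 0.34682 mg/L; C(t) = C_ss + (C₀ − C_ss) e^(−a t).
C(3.64) = 0.34682 + (-0.34682)·e^(−0.32273·3.64) = 0.34682 + (-0.34682)·0.30890 = 0.23968 mg/L.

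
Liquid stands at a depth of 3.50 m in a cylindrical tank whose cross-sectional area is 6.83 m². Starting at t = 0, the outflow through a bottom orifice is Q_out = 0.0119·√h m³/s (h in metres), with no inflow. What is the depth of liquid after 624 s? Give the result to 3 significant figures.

A dh/dt = −Q_out = −0.0119 √h.
∫ h^(−1/2) dh = −(0.0119/A) ∫ dt, giving 2√h = 2√h₀ − (0.0119/A) t.
√h = √3.50 − 0.0119·624/(2·6.83) = 1.8708 − 0.54360 = 1.3272.
h = 1.3272² = 1.7615 m.

1.76 m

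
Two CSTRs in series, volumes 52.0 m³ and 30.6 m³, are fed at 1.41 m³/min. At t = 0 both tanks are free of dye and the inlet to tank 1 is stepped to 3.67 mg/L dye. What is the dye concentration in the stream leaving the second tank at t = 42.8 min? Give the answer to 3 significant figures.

1.61 mg/L

Time constants: τᵢ = Vᵢ/Q for each well-mixed tank.
τ₁ = 52.0/1.41 = 36.879 min; τ₂ = 30.6/1.41 = 21.702 min.
Tank 1: C₁ = C_in(1 − e^(−t/τ₁)). Tank 2 (τ₁ ≠ τ₂): C₂ = C_in[1 − (τ₁ e^(−t/τ₁) − τ₂ e^(−t/τ₂))/(τ₁ − τ₂)].
At t = 42.8: e^(−t/τ₁) = 0.31332, e^(−t/τ₂) = 0.13916.
C₂ = 3.67·[1 − (36.879·0.31332 − 21.702·0.13916)/(15.177)] = 3.67·0.43765 = 1.6062 mg/L.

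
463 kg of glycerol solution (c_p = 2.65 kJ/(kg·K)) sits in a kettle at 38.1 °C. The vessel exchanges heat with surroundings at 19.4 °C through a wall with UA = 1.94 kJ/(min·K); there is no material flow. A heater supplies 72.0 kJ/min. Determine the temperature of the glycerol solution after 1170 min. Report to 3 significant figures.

53.6 °C

Lumped-capacitance energy balance: M c_p dT/dt = UA(T_amb − T) + Q̇.
dT/dt = (T_ss − T)/τ with T_ss = T_amb + Q̇/UA = 19.4 + 72.0/1.94 = 56.513 °C, τ = M c_p/UA = 463·2.65/1.94 = 632.45 min.
T approaches T_ss exponentially: T(t) = T_ss + (T₀ − T_ss) e^(−t/τ).
T(1170) = 56.513 + (-18.413)·0.15724 = 53.618 °C.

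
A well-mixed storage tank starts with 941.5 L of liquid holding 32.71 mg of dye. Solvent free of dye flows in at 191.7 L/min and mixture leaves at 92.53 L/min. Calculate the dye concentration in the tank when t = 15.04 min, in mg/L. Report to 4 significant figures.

0.005544 mg/L

Total volume: dV/dt = Q_in − Q_out = 99.1700 L/min, so V(t) = 941.5 + 99.1700 t and V(15.04) = 2433.02 L.
Species balance (pure solvent in): dm/dt = −Q_out · m/V(t).
Separate: dm/m = −Q_out dt/V(t) ⇒ ln(m/m₀) = −(Q_out/(Q_in−Q_out)) ln(V/V₀).
m = m₀ (V₀/V)^(Q_out/(Q_in−Q_out)) = 32.71 × (941.5/2433.02)^(0.933044) = 13.4885 mg.
C = m/V = 13.4885/2433.02 = 0.00554394 mg/L.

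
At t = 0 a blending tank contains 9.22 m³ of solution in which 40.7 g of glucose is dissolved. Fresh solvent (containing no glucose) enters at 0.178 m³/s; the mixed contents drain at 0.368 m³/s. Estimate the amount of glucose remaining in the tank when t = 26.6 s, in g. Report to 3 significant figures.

Total volume: dV/dt = Q_in − Q_out = -0.19000 m³/s, so V(t) = 9.22 − 0.19000 t and V(26.6) = 4.1660 m³.
Solute balance: dm/dt = 0 − Q_out C = −Q_out m/V(t).
Separate: dm/m = −Q_out dt/V(t) ⇒ ln(m/m₀) = −(Q_out/(Q_in−Q_out)) ln(V/V₀).
m = m₀ (V₀/V)^(Q_out/(Q_in−Q_out)) = 40.7 × (9.22/4.1660)^(-1.9368) = 8.7370 g.

8.74 g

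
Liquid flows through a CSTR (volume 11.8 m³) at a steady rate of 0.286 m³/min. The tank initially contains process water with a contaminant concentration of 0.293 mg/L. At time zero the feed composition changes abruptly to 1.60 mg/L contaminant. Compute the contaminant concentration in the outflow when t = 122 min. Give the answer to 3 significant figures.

1.53 mg/L

Transient balance on the dissolved component: V dC/dt = Q(C_in − C).
Time constant τ = V/Q = 11.8/0.286 = 41.259 min.
This is linear first-order; C(t) = C_in + (C₀ − C_in) e^(−t/τ).
C(122) = 1.60 + (0.293 − 1.60)·e^(−122/41.259) = 1.60 + (-1.3070)·0.051977 = 1.5321 mg/L.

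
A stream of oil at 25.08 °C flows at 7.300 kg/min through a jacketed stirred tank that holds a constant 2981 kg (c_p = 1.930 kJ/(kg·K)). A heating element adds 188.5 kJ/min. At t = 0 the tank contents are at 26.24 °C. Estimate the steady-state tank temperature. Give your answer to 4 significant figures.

38.46 °C

M c_p dT/dt = ṁ c_p (T_in − T) + Q̇.
At steady state dT/dt = 0 ⇒ T_ss = T_in + Q̇/(ṁ c_p) = 25.08 + 188.5/(7.300·1.930) = 38.4592 °C.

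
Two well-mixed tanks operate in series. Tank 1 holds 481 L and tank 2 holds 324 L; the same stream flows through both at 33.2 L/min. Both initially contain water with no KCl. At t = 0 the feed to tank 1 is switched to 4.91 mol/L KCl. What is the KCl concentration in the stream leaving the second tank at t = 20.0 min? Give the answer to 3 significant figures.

Time constants: τᵢ = Vᵢ/Q for each well-mixed tank.
τ₁ = 481/33.2 = 14.488 min; τ₂ = 324/33.2 = 9.7590 min.
Solving the cascade with C₁(0)=C₂(0)=0 gives C₂(t) = C_in[1 − (τ₁ e^(−t/τ₁) − τ₂ e^(−t/τ₂))/(τ₁ − τ₂)].
At t = 20.0: e^(−t/τ₁) = 0.25146, e^(−t/τ₂) = 0.12881.
C₂ = 4.91·[1 − (14.488·0.25146 − 9.7590·0.12881)/(4.7289)] = 4.91·0.49543 = 2.4325 mol/L.

2.43 mol/L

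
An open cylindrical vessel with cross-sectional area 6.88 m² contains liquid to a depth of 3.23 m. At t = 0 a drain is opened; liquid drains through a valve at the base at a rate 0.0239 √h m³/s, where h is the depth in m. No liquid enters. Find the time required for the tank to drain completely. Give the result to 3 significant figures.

A dh/dt = −Q_out = −0.0239 √h.
∫ h^(−1/2) dh = −(0.0239/A) ∫ dt, giving 2√h = 2√h₀ − (0.0239/A) t.
Tank is empty when √h = 0: t_empty = 2A√h₀/0.0239.
t_empty = 2·6.88·√3.23/0.0239 = 13.760·1.7972/0.0239 = 1034.7 s.

1030 s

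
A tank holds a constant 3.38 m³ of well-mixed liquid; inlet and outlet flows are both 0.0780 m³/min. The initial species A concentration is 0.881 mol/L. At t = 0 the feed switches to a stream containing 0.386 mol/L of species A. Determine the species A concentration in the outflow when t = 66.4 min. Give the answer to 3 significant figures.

0.493 mol/L

Mass balance on the solute (V constant): V dC/dt = Q(C_in − C).
Time constant τ = V/Q = 3.38/0.0780 = 43.333 min.
This is linear first-order; C(t) = C_in + (C₀ − C_in) e^(−t/τ).
C(66.4) = 0.386 + (0.881 − 0.386)·e^(−66.4/43.333) = 0.386 + (0.49500)·0.21604 = 0.49294 mol/L.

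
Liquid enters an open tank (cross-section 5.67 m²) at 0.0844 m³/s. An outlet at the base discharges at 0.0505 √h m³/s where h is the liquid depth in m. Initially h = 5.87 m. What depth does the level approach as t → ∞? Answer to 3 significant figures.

Volume balance on the tank: A dh/dt = Q_in − 0.0505 √h. At steady state dh/dt = 0:
Q_in = 0.0505 √h_ss ⇒ √h_ss = 0.0844/0.0505 = 1.6713.
h_ss = 1.6713² = 2.7932 m. (Since h₀ = 5.87 m > h_ss, the level will fall toward this value.)

2.79 m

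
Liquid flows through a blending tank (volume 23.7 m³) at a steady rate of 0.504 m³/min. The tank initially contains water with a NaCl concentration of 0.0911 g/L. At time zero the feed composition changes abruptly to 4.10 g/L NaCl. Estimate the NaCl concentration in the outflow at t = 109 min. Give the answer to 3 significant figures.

Transient balance on the dissolved component: V dC/dt = Q(C_in − C).
So dC/dt = (C_in − C)/τ with τ = V/Q = 23.7/0.504 = 47.024 min.
C approaches C_in exponentially: C(t) = C_in + (C₀ − C_in) e^(−t/τ).
C(109) = 4.10 + (0.0911 − 4.10)·e^(−109/47.024) = 4.10 + (-4.0089)·0.098473 = 3.7052 g/L.

3.71 g/L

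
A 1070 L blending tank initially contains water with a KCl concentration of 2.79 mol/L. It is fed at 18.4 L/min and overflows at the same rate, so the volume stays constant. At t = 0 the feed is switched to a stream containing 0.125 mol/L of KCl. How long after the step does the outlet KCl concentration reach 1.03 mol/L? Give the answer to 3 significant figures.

Unsteady species balance (constant V, well mixed): V dC/dt = Q(C_in − C), so τ = V/Q = 58.152 min.
C(t) = C_in + (C₀ − C_in) e^(−t/τ). Set C = 1.03 and solve for t:
e^(−t/τ) = (C − C_in)/(C₀ − C_in) = (1.03 − 0.125)/(2.79 − 0.125) = 0.33959
t = −τ ln(…) = 58.152 × 1.0800 = 62.806 min.

62.8 min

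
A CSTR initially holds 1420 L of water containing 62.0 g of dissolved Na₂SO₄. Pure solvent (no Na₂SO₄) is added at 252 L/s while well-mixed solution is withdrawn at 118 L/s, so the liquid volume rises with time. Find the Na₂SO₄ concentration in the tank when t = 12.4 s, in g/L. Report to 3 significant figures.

Total volume: dV/dt = Q_in − Q_out = 134.00 L/s, so V(t) = 1420 + 134.00 t and V(12.4) = 3081.6 L.
Species balance (pure solvent in): dm/dt = −Q_out · m/V(t).
dm/m = −Q_out dt/(V₀ + 134.00 t); integrating gives ln(m/m₀) = −(Q_out/(Q_in−Q_out)) ln(V/V₀).
m = m₀ (V₀/V)^(Q_out/(Q_in−Q_out)) = 62.0 × (1420/3081.6)^(0.88060) = 31.339 g.
C = m/V = 31.339/3081.6 = 0.010170 g/L.

0.0102 g/L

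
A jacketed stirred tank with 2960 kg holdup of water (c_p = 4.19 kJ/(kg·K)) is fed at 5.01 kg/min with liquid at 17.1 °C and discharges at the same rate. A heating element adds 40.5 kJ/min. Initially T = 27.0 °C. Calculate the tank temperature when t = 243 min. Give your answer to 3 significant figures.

24.3 °C

Energy balance: M c_p dT/dt = ṁ c_p (T_in − T) + 40.5.
Rearrange: dT/dt = (T_ss − T)/τ with τ = M/ṁ = 590.82 min and T_ss = T_in + Q̇/(ṁ c_p) = 19.029 °C.
Solution: T(t) = T_ss + (T₀ − T_ss) e^(−t/τ).
T(243) = 19.029 + (7.9707)·e^(−243/590.82) = 19.029 + (7.9707)·0.66279 = 24.312 °C.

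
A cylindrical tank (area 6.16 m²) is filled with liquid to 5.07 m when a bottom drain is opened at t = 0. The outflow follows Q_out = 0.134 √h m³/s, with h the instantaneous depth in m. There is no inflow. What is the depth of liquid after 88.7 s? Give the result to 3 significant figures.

1.66 m

With no inflow, A dh/dt = −0.134 √h.
This is separable: 2 d(√h)/dt = −0.134/A, so √h = √h₀ − (0.134/(2A)) t.
√h = √5.07 − 0.134·88.7/(2·6.16) = 2.2517 − 0.96476 = 1.2869.
h = 1.2869² = 1.6561 m.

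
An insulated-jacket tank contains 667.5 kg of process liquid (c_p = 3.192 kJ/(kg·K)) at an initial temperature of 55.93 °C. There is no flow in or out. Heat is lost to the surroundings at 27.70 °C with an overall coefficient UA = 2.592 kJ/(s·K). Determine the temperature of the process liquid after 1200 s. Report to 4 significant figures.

Unsteady energy balance on the tank contents: M c_p dT/dt = −UA(T − T_amb).
dT/dt = (T_ss − T)/τ with T_ss = T_amb = 27.7000 °C, τ = M c_p/UA = 667.5·3.192/2.592 = 822.014 s.
Solution: T(t) = T_ss + (T₀ − T_ss) e^(−t/τ).
T(1200) = 27.7000 + (28.2300)·0.232276 = 34.2571 °C.

34.26 °C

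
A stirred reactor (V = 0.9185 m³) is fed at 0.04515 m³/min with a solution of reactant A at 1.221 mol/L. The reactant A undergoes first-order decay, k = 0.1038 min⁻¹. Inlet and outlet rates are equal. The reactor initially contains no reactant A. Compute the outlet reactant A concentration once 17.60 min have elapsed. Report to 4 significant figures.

0.3658 mol/L

Species balance: V dC/dt = Q C_in − Q C − k V C.
This is linear with rate a = Q/V + k = 0.152956 min⁻¹.
C_ss = Q C_in/(Q + kV) = 0.392398 mol/L; C(t) = C_ss + (C₀ − C_ss) e^(−a t).
C(17.60) = 0.392398 + (-0.392398)·e^(−0.152956·17.60) = 0.392398 + (-0.392398)·0.0677433 = 0.365816 mol/L.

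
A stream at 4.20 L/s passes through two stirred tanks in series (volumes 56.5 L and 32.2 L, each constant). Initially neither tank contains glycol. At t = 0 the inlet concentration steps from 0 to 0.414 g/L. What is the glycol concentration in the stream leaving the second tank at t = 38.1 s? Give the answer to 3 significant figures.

Species balance on tank i: dCᵢ/dt = (Cᵢ₋₁ − Cᵢ)/τᵢ with τᵢ = Vᵢ/Q.
τ₁ = 56.5/4.20 = 13.452 s; τ₂ = 32.2/4.20 = 7.6667 s.
Solving the cascade with C₁(0)=C₂(0)=0 gives C₂(t) = C_in[1 − (τ₁ e^(−t/τ₁) − τ₂ e^(−t/τ₂))/(τ₁ − τ₂)].
At t = 38.1: e^(−t/τ₁) = 0.058882, e^(−t/τ₂) = 0.0069462.
C₂ = 0.414·[1 − (13.452·0.058882 − 7.6667·0.0069462)/(5.7857)] = 0.414·0.87230 = 0.36113 g/L.

0.361 g/L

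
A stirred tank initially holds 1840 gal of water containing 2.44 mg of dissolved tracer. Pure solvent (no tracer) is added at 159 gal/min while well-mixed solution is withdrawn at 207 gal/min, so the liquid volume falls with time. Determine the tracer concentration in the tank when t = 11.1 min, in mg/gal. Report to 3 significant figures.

0.000427 mg/gal

Total volume: dV/dt = Q_in − Q_out = -48.000 gal/min, so V(t) = 1840 − 48.000 t and V(11.1) = 1307.2 gal.
No tracer enters, so dm/dt = −Q_out · (m/V).
dm/m = −Q_out dt/(V₀ − 48.000 t); integrating gives ln(m/m₀) = −(Q_out/(Q_in−Q_out)) ln(V/V₀).
m = m₀ (V₀/V)^(Q_out/(Q_in−Q_out)) = 2.44 × (1840/1307.2)^(-4.3125) = 0.55858 mg.
C = m/V = 0.55858/1307.2 = 0.00042731 mg/gal.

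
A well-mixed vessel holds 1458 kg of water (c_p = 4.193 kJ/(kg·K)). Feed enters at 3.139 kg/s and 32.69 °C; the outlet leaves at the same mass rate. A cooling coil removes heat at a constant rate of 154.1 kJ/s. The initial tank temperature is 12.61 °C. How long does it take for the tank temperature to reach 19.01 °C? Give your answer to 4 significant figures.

Heat balance on the well-mixed liquid: M c_p dT/dt = ṁ c_p (T_in − T) − 154.1.
τ = M/ṁ = 464.479 s; T_ss = T_in − Q̇/(ṁ c_p) = 20.9819 °C.
T(t) = T_ss + (T₀ − T_ss) e^(−t/τ). Set T = 19.01:
e^(−t/τ) = (19.01 − 20.9819)/(12.61 − 20.9819) = 0.235538
t = −464.479 · ln(0.235538) = 671.583 s.

671.6 s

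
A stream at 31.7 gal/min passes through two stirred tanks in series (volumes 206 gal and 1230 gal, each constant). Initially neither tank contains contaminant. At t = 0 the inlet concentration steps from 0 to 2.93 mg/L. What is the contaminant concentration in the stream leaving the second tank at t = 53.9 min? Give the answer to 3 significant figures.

2.05 mg/L

Time constants: τᵢ = Vᵢ/Q for each well-mixed tank.
τ₁ = 206/31.7 = 6.4984 min; τ₂ = 1230/31.7 = 38.801 min.
Solving the cascade with C₁(0)=C₂(0)=0 gives C₂(t) = C_in[1 − (τ₁ e^(−t/τ₁) − τ₂ e^(−t/τ₂))/(τ₁ − τ₂)].
At t = 53.9: e^(−t/τ₁) = 0.00024993, e^(−t/τ₂) = 0.24929.
C₂ = 2.93·[1 − (6.4984·0.00024993 − 38.801·0.24929)/(-32.303)] = 2.93·0.70061 = 2.0528 mg/L.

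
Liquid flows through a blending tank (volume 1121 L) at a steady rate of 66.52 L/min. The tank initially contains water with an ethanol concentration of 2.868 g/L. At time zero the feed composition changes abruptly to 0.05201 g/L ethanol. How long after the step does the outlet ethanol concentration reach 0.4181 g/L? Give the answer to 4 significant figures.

Species balance on the tank: V dC/dt = Q(C_in − C), so τ = V/Q = 16.8521 min.
C(t) = C_in + (C₀ − C_in) e^(−t/τ). Set C = 0.4181 and solve for t:
e^(−t/τ) = (C − C_in)/(C₀ − C_in) = (0.4181 − 0.05201)/(2.868 − 0.05201) = 0.130004
t = −τ ln(…) = 16.8521 × 2.04019 = 34.3814 min.

34.38 min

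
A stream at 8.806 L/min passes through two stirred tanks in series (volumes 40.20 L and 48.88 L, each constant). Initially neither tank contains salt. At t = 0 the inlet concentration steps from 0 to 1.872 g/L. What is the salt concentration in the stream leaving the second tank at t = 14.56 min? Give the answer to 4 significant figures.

Time constants: τᵢ = Vᵢ/Q for each well-mixed tank.
τ₁ = 40.20/8.806 = 4.56507 min; τ₂ = 48.88/8.806 = 5.55076 min.
Solving the cascade with C₁(0)=C₂(0)=0 gives C₂(t) = C_in[1 − (τ₁ e^(−t/τ₁) − τ₂ e^(−t/τ₂))/(τ₁ − τ₂)].
At t = 14.56: e^(−t/τ₁) = 0.0411951, e^(−t/τ₂) = 0.0725801.
C₂ = 1.872·[1 − (4.56507·0.0411951 − 5.55076·0.0725801)/(-0.985692)] = 1.872·0.782065 = 1.46403 g/L.

1.464 g/L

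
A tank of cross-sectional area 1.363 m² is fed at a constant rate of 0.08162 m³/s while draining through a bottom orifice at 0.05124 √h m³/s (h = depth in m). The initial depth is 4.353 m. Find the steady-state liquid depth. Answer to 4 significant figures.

2.537 m

Accumulation of liquid (constant cross-section A): A dh/dt = Q_in − 0.05124 √h. At steady state dh/dt = 0:
Q_in = 0.05124 √h_ss ⇒ √h_ss = 0.08162/0.05124 = 1.59290.
h_ss = 1.59290² = 2.53732 m. (Since h₀ = 4.353 m > h_ss, the level will fall toward this value.)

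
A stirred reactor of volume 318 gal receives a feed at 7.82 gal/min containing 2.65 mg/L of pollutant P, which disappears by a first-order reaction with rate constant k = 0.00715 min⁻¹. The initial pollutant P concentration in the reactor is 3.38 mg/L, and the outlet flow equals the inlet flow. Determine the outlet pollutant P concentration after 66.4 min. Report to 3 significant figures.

Species balance: V dC/dt = Q C_in − Q C − k V C.
This is linear with rate a = Q/V + k = 0.031741 min⁻¹.
C_ss = Q C_in/(Q + kV) = 2.0531 mg/L; C(t) = C_ss + (C₀ − C_ss) e^(−a t).
C(66.4) = 2.0531 + (1.3269)·e^(−0.031741·66.4) = 2.0531 + (1.3269)·0.12153 = 2.2143 mg/L.

2.21 mg/L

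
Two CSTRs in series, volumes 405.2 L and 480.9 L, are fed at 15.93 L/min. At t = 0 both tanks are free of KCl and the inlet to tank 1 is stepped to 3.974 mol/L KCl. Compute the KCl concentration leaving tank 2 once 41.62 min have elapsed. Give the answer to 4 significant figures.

1.756 mol/L

Species balance on tank i: dCᵢ/dt = (Cᵢ₋₁ − Cᵢ)/τᵢ with τᵢ = Vᵢ/Q.
τ₁ = 405.2/15.93 = 25.4363 min; τ₂ = 480.9/15.93 = 30.1883 min.
Solving the cascade with C₁(0)=C₂(0)=0 gives C₂(t) = C_in[1 − (τ₁ e^(−t/τ₁) − τ₂ e^(−t/τ₂))/(τ₁ − τ₂)].
At t = 41.62: e^(−t/τ₁) = 0.194710, e^(−t/τ₂) = 0.251911.
C₂ = 3.974·[1 − (25.4363·0.194710 − 30.1883·0.251911)/(-4.75204)] = 3.974·0.441906 = 1.75614 mol/L.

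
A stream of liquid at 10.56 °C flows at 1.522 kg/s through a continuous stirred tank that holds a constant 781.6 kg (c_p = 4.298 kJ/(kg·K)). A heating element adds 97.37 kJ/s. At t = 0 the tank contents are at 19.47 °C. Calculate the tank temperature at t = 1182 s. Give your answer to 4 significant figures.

Heat balance on the well-mixed liquid: M c_p dT/dt = ṁ c_p (T_in − T) + 97.37.
τ = M/ṁ = 513.535 s; T_ss = T_in + Q̇/(ṁ c_p) = 10.56 + 97.37/(1.522·4.298) = 25.4448 °C.
T approaches T_ss exponentially: T(t) = T_ss + (T₀ − T_ss) e^(−t/τ).
T(1182) = 25.4448 + (-5.97484)·e^(−1182/513.535) = 25.4448 + (-5.97484)·0.100089 = 24.8468 °C.

24.85 °C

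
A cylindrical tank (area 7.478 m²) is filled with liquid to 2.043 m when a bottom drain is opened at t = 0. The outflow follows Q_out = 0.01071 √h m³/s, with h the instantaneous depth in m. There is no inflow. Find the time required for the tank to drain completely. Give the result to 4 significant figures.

1996 s

Unsteady balance on liquid volume: A dh/dt = −0.01071 √h.
∫ h^(−1/2) dh = −(0.01071/A) ∫ dt, giving 2√h = 2√h₀ − (0.01071/A) t.
Tank is empty when √h = 0: t_empty = 2A√h₀/0.01071.
t_empty = 2·7.478·√2.043/0.01071 = 14.9560·1.42934/0.01071 = 1996.00 s.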